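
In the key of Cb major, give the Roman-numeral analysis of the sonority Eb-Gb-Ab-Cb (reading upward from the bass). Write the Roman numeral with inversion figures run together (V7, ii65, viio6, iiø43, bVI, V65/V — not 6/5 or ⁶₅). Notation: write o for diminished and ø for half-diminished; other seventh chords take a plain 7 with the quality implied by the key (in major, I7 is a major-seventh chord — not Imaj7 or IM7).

Stacked in thirds the chord is Ab-Cb-Eb-Gb: a minor seventh chord on Ab.
Ab is scale degree 6 in Cb major, and a minor seventh chord on that degree is written vi7.
With Eb in the bass the chord is in second inversion, so the figured bass is 43.

vi43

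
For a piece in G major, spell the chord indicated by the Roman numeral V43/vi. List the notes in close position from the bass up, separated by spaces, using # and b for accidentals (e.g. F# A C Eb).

F# A B D#

The slash means an applied dominant: we want the dominant of vi. In G major, vi is E minor, and its dominant is built on B.
Building a dominant seventh chord on B gives B-D#-F#-A.
With the 43 figure the chord is in second inversion; from the bass F# upward in close position it reads F#-A-B-D#.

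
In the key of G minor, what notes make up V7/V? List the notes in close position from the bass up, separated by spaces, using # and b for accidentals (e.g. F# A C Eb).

V7/V is a secondary dominant — the dominant seventh of V. V in G minor is D, so the applied chord's root is A, a perfect fifth above.
Building a dominant seventh chord on A gives A-C#-E-G.

A C# E G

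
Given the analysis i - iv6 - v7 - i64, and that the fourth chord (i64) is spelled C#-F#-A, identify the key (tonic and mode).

F# minor

i64 is given as C#-F#-A — a minor triad with root F#.
If F# is scale degree 1 and the mode makes that degree carry a minor triad, the tonic is F# and the mode is minor.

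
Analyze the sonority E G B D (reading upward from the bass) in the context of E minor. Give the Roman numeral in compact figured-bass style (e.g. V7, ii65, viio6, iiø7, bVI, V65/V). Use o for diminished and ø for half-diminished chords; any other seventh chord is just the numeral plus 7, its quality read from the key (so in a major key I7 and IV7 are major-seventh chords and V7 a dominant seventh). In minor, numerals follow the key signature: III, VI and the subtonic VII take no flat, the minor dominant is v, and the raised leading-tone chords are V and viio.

i7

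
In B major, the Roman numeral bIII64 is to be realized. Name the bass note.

bIII in B major has root D; the chord is D-F#-A.
The figure 64 means second inversion — the fifth is in the bass.

A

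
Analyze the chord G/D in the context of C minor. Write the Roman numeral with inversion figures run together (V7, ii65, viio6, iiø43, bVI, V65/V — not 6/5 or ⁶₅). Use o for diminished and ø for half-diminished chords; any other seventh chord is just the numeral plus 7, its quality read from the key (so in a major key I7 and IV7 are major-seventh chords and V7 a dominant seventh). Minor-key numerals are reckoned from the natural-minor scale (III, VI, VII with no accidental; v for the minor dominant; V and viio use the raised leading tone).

V64

Stacked in thirds the chord is G-B-D: a major triad on G.
G is scale degree 5 in C minor, and a major triad on that degree is written V.
With D in the bass the chord is in second inversion, so the figured bass is 64.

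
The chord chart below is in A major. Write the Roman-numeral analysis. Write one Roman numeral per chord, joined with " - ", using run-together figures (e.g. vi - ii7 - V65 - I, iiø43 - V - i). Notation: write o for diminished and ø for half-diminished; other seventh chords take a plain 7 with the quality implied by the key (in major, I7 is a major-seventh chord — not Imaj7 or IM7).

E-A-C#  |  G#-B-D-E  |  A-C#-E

I64 - V65 - I

E-A-C#: major triad on A = scale degree 1 → I64.
G#-B-D-E: root E is the dominant; dominant seventh chord there is V65.
A-C#-E: root A is the tonic; major triad there is I.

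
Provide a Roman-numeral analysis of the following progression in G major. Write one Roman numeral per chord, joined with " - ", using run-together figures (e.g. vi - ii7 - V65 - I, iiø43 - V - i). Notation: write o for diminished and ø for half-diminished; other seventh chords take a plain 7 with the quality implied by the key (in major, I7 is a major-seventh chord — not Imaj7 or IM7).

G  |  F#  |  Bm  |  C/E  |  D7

I - V/iii - iii - IV6 - V7

G: major triad on G = scale degree 1 → I.
F#: a major triad on F#, the applied dominant of iii → V/iii.
Bm: root B is the mediant; minor triad there is iii.
C/E: major triad on C = scale degree 4 → IV6.
D7 has root D, degree 5 in G major, so V7.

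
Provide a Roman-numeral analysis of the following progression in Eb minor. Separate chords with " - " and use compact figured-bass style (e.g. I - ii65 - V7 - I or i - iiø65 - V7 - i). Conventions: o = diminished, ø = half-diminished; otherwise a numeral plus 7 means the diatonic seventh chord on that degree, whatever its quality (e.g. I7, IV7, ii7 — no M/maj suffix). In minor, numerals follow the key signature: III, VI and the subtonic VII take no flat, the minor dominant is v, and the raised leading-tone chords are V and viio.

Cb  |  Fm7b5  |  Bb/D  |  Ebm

Cb has root Cb, degree 6 in Eb minor, so VI.
Fm7b5: half-diminished seventh chord on F = scale degree 2 → iiø7.
Bb/D has root Bb, degree 5 in Eb minor, so V6.
Ebm: root Eb is the tonic; minor triad there is i.

VI - iiø7 - V6 - i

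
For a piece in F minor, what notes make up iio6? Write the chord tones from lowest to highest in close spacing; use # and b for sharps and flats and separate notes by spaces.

Bb Db G

The numeral's case and figure indicate a diminished triad. In F minor its root, the supertonic, is G.
Stacking thirds from G gives G-Bb-Db.
With the 6 figure the chord is in first inversion; from the bass Bb upward in close position it reads Bb-Db-G.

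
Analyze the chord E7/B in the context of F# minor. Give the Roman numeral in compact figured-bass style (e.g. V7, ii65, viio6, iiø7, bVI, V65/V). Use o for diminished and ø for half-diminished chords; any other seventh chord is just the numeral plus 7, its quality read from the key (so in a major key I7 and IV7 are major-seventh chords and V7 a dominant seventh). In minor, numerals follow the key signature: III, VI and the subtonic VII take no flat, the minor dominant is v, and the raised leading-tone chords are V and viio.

The pitches E-G#-B-D form a dominant seventh chord rooted on E.
In F# minor, E is the subtonic; the diatonic dominant seventh chord there is VII7.
With B in the bass the chord is in second inversion, so the figured bass is 43.

VII43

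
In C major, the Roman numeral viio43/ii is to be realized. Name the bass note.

G

The applied chord viio43/ii is rooted on C#: C#-E-G-Bb.
The figure 43 means second inversion — the fifth is in the bass.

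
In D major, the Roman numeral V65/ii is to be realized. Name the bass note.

The applied chord V65/ii is rooted on B: B-D#-F#-A.
The figure 65 means first inversion — the third is in the bass.

D#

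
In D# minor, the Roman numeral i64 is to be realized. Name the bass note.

A#

i in D# minor has root D#; the chord is D#-F#-A#.
The figure 64 means second inversion — the fifth is in the bass.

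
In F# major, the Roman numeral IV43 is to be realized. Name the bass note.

IV in F# major has root B; the chord is B-D#-F#-A#.
The figure 43 means second inversion — the fifth is in the bass.

F#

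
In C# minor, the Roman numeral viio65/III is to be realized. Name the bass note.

The applied chord viio65/III is rooted on D#: D#-F#-A-C.
The figure 65 means first inversion — the third is in the bass.

F#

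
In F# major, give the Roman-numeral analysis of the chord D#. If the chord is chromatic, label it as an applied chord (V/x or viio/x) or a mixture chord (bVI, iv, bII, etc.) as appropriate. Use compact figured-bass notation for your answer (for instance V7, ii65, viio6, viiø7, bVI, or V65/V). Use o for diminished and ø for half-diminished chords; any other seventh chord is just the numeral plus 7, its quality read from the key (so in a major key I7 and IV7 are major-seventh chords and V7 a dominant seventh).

V/ii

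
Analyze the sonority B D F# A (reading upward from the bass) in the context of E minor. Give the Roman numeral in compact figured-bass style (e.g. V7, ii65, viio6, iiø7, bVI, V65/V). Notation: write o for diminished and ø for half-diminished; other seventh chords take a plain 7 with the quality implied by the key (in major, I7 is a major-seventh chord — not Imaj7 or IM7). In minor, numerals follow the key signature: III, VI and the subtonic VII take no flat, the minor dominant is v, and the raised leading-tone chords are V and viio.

v7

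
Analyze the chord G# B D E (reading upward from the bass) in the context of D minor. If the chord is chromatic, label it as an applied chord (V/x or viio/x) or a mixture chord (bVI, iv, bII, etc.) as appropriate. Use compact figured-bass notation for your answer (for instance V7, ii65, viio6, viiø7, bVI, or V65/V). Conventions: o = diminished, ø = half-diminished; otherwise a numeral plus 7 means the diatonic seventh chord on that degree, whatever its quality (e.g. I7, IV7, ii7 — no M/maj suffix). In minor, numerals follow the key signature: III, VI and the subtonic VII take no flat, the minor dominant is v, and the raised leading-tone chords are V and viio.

Stacked in thirds the chord is E-G#-B-D: a dominant seventh chord on E.
E is not a diatonic chord root with this quality in D minor, but it lies a perfect fifth above A (V), so the chord functions as an applied dominant of V.
With G# in the bass the chord is in first inversion, so the figured bass is 65.

V65/V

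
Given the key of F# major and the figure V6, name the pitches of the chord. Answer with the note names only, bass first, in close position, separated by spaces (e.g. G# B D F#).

E# G# C#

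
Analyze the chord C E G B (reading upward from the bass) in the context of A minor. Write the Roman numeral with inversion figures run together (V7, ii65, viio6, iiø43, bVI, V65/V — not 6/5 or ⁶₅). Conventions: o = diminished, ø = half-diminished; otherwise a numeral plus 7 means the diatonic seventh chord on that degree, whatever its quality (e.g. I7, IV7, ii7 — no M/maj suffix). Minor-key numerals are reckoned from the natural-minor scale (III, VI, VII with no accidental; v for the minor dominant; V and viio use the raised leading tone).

III7

Stacked in thirds the chord is C-E-G-B: a major seventh chord on C.
C is scale degree 3 in A minor, and a major seventh chord on that degree is written III7.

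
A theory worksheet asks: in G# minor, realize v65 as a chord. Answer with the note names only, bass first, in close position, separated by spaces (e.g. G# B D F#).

The numeral's case and figure indicate a minor seventh chord. In G# minor its root, the fifth degree, is D#.
Stacking thirds from D# gives D#-F#-A#-C#.
With the 65 figure the chord is in first inversion; from the bass F# upward in close position it reads F#-A#-C#-D#.

F# A# C# D#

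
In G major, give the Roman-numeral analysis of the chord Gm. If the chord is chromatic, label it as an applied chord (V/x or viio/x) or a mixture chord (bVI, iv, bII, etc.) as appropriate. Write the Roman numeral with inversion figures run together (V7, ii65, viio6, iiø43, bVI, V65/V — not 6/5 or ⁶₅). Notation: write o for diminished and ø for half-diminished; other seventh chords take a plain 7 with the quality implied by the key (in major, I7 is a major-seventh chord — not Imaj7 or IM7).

Stacked in thirds the chord is G-Bb-D: a minor triad on G.
G is the first degree of G major. This is the minor tonic, borrowed from the parallel minor.

i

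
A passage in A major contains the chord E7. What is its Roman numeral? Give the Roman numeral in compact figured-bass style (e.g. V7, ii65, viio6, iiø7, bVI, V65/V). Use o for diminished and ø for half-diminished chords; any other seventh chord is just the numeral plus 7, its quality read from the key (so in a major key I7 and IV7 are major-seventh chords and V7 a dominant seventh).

The pitches E-G#-B-D form a dominant seventh chord rooted on E.
In A major, E is the dominant; the diatonic dominant seventh chord there is V7.

V7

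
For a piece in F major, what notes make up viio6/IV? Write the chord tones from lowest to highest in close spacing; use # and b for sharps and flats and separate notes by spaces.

The slash marks an applied leading-tone chord: viio of IV. In F major, IV is Bb, so the leading tone to it is A, a half step below.
Building a diminished triad on A gives A-C-Eb.
The figured bass 6 indicates first inversion, placing the third (C) in the bass: C-Eb-A.

C Eb A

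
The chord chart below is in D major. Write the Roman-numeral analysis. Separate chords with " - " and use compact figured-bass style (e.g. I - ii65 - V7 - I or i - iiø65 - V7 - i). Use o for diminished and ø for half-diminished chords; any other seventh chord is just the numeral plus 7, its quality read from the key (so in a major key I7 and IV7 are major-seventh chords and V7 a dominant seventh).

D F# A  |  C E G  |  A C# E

I - bVII - V

D-F#-A: root D is the tonic; major triad there is I.
C-E-G is non-diatonic — bVII, a mixture chord from D minor.
A-C#-E has root A, degree 5 in D major, so V.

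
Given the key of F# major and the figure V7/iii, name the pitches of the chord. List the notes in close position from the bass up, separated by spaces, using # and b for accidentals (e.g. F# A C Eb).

E# G## B# D#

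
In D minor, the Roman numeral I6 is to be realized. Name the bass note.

I in D minor has root D; the chord is D-F#-A.
The figure 6 means first inversion — the third is in the bass.

F#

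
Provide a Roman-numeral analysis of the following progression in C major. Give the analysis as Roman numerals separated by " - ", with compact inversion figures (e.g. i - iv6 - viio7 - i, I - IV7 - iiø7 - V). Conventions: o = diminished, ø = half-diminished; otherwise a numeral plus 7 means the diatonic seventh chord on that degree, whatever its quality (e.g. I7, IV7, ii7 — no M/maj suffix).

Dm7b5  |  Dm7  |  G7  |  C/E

Dm7b5: D with this quality isn't in the key; it's iiø7, borrowed from the parallel minor.
Dm7: root D is the supertonic; minor seventh chord there is ii7.
G7: dominant seventh chord on G = scale degree 5 → V7.
C/E: root C is the tonic; major triad there is I6.

iiø7 - ii7 - V7 - I6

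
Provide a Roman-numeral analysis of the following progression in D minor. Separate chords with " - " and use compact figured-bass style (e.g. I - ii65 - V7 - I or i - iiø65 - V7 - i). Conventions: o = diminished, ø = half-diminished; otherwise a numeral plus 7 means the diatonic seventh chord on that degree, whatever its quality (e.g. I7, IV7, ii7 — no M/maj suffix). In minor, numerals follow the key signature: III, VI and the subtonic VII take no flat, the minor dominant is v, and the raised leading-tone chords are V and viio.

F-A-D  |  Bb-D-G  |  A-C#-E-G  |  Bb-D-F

F-A-D: minor triad on D = scale degree 1 → i6.
Bb-D-G: root G is the subdominant; minor triad there is iv6.
A-C#-E-G: root A is the dominant; dominant seventh chord there is V7.
Bb-D-F: root Bb is the submediant; major triad there is VI.

i6 - iv6 - V7 - VI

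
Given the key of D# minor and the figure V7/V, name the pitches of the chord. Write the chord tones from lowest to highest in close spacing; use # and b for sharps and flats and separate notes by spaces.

E# G## B# D#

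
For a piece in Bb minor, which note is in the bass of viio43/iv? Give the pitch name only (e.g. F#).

Ab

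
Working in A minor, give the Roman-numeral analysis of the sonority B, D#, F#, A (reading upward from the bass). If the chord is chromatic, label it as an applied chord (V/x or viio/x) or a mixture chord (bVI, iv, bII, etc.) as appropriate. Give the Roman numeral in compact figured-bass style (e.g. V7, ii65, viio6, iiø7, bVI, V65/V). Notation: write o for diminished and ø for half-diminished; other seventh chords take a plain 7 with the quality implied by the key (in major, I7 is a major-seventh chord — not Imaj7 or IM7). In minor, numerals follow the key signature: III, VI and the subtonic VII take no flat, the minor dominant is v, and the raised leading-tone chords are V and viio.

V7/V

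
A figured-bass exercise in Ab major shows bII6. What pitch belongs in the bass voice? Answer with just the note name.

bII in Ab major has root Bbb; the chord is Bbb-Db-Fb.
The figure 6 means first inversion — the third is in the bass.

Db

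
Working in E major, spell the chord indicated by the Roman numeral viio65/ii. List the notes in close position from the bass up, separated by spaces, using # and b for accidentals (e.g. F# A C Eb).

G# B D E#

viio65/ii is a secondary leading-tone chord. The target ii is F# in E major; the applied chord is rooted a semitone below, on E#.
Building a fully diminished seventh chord on E# gives E#-G#-B-D.
The figured bass 65 indicates first inversion, placing the third (G#) in the bass: G#-B-D-E#.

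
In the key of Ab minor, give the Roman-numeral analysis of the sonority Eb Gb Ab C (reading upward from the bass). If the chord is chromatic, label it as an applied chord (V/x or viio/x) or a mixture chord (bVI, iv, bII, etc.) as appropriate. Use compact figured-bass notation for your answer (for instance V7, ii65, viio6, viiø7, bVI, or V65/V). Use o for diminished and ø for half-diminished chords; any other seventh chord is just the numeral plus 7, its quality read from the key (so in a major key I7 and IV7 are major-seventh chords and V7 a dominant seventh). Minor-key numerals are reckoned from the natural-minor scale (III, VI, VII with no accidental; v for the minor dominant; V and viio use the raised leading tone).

The pitches Ab-C-Eb-Gb form a dominant seventh chord rooted on Ab.
Ab is not a diatonic chord root with this quality in Ab minor, but it lies a perfect fifth above Db (iv), so the chord functions as an applied dominant of iv.
With Eb in the bass the chord is in second inversion, so the figured bass is 43.

V43/iv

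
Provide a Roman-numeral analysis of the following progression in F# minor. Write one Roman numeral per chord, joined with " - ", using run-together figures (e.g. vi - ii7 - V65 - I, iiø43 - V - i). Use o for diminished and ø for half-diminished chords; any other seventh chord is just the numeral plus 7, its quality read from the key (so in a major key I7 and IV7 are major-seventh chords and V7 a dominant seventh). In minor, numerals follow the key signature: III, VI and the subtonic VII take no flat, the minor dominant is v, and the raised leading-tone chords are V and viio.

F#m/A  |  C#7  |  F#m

i6 - V7 - i

F#m/A: minor triad on F# = scale degree 1 → i6.
C#7: root C# is the dominant; dominant seventh chord there is V7.
F#m: root F# is the tonic; minor triad there is i.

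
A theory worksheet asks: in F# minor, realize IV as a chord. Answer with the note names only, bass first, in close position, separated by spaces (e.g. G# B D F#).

Scale degree 4 in F# minor is B; here the chord built on it is altered to a major triad. IV is the major subdominant, borrowed from the parallel major.
So the chord is B-D#-F#, a major triad.

B D# F#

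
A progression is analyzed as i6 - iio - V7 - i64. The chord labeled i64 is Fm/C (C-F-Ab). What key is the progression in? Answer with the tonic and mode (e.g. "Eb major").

F minor

The anchor chord is a minor triad on F, labeled i64.
If F is scale degree 1 and the mode makes that degree carry a minor triad, the tonic is F and the mode is minor.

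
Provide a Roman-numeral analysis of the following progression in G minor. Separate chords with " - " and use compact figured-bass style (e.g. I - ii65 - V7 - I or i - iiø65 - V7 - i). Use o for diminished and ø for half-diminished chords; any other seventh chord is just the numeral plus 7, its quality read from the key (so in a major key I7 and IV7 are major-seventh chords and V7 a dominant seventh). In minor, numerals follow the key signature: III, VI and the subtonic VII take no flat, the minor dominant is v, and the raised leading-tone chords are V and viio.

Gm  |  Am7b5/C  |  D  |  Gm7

i - iiø65 - V - i7

Gm: minor triad on G = scale degree 1 → i.
Am7b5/C: root A is the supertonic; half-diminished seventh chord there is iiø65.
D has root D, degree 5 in G minor, so V.
Gm7 has root G, degree 1 in G minor, so i7.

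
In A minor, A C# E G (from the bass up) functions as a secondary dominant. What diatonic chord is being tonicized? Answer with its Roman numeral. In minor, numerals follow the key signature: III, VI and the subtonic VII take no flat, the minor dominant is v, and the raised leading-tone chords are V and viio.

iv

The chord is a dominant seventh chord on A.
A dominant resolves down a perfect fifth: A → D. In A minor, D is scale degree 4, i.e. iv.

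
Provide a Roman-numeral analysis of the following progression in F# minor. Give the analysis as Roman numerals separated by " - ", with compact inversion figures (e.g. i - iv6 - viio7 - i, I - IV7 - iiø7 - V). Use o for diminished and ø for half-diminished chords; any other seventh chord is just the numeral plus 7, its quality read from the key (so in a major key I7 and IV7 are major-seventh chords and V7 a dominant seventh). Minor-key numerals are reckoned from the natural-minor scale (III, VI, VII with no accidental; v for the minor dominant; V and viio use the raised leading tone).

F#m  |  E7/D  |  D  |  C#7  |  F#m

i - VII42 - VI - V7 - i

F#m: root F# is the tonic; minor triad there is i.
E7/D has root E, degree 7 in F# minor, so VII42.
D: root D is the submediant; major triad there is VI.
C#7: dominant seventh chord on C# = scale degree 5 → V7.
F#m: minor triad on F# = scale degree 1 → i.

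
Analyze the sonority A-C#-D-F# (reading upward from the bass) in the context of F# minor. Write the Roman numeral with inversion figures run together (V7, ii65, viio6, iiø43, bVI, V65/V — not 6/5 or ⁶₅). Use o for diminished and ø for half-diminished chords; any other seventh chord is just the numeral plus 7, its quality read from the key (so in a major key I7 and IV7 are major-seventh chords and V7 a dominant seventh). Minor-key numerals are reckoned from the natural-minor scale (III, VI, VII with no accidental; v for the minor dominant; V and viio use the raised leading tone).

The pitches D-F#-A-C# form a major seventh chord rooted on D.
In F# minor, D is the submediant; the diatonic major seventh chord there is VI7.
With A in the bass the chord is in second inversion, so the figured bass is 43.

VI43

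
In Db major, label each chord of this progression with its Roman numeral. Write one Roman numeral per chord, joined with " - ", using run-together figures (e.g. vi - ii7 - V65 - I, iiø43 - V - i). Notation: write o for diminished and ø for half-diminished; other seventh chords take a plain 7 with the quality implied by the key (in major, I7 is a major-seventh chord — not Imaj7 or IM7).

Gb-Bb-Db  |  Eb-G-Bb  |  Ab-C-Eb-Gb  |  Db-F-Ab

IV - V/V - V7 - I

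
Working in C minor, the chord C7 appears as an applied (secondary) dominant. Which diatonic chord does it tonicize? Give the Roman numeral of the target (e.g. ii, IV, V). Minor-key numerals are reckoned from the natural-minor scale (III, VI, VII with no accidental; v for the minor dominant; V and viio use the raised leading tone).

The chord is a dominant seventh chord on C.
A dominant resolves down a perfect fifth: C → F. In C minor, F is scale degree 4, i.e. iv.

iv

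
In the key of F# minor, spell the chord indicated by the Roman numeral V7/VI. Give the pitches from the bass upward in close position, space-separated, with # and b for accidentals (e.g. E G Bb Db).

A C# E G

The slash means an applied dominant: we want the dominant of VI. In F# minor, VI is D major, and its dominant is built on A.
Building a dominant seventh chord on A gives A-C#-E-G.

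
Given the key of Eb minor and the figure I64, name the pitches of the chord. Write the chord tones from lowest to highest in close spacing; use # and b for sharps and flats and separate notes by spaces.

Bb Eb G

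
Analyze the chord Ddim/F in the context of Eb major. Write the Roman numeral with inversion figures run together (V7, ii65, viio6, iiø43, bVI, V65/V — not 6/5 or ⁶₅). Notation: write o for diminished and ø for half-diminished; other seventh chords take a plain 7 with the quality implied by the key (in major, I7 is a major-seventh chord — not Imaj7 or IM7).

The pitches D-F-Ab form a diminished triad rooted on D.
In Eb major, D is the leading tone; the diatonic diminished triad there is viio.
With F in the bass the chord is in first inversion, so the figured bass is 6.

viio6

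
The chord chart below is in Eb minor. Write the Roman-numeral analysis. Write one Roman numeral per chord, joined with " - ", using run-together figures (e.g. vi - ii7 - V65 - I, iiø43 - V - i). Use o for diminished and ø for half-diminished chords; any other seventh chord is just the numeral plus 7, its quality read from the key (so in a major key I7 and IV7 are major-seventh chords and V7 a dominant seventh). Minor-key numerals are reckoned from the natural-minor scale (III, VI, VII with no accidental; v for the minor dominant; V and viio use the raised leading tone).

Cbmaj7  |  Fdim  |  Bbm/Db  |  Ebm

Cbmaj7: major seventh chord on Cb = scale degree 6 → VI7.
Fdim has root F, degree 2 in Eb minor, so iio.
Bbm/Db has root Bb, degree 5 in Eb minor, so v6.
Ebm has root Eb, degree 1 in Eb minor, so i.

VI7 - iio - v6 - i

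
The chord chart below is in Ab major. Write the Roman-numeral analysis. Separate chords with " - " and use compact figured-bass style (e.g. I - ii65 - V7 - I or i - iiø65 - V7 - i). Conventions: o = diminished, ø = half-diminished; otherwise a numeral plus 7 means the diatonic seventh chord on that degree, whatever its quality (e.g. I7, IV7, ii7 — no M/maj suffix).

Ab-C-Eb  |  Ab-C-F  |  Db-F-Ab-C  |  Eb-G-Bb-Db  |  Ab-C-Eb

Ab-C-Eb: major triad on Ab = scale degree 1 → I.
Ab-C-F has root F, degree 6 in Ab major, so vi6.
Db-F-Ab-C: major seventh chord on Db = scale degree 4 → IV7.
Eb-G-Bb-Db: root Eb is the dominant; dominant seventh chord there is V7.
Ab-C-Eb: major triad on Ab = scale degree 1 → I.

I - vi6 - IV7 - V7 - I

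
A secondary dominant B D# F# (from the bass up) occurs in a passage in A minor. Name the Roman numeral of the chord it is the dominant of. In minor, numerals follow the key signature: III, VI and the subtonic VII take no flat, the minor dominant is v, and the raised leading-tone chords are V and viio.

V

The chord is a major triad on B.
A dominant resolves down a perfect fifth: B → E. In A minor, E is scale degree 5, i.e. V.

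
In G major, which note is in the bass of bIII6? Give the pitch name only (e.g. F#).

D

bIII in G major has root Bb; the chord is Bb-D-F.
The figure 6 means first inversion — the third is in the bass.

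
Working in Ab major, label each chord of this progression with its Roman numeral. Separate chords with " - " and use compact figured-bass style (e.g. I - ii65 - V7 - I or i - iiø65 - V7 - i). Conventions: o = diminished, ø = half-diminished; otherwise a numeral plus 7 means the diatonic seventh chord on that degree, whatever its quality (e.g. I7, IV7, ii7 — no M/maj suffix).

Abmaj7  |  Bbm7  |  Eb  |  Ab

I7 - ii7 - V - I

Abmaj7 has root Ab, degree 1 in Ab major, so I7.
Bbm7 has root Bb, degree 2 in Ab major, so ii7.
Eb: major triad on Eb = scale degree 5 → V.
Ab: major triad on Ab = scale degree 1 → I.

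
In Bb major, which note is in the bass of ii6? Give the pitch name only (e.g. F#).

Eb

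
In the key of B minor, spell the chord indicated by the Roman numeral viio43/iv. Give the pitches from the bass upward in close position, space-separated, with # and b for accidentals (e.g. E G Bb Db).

viio43/iv is a secondary leading-tone chord. The target iv is E in B minor; the applied chord is rooted a semitone below, on D#.
Building a fully diminished seventh chord on D# gives D#-F#-A-C.
With the 43 figure the chord is in second inversion; from the bass A upward in close position it reads A-C-D#-F#.

A C D# F#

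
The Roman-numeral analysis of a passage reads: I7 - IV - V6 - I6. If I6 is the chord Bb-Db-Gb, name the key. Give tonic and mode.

Gb major

The anchor chord is a major triad on Gb, labeled I6.
If Gb is scale degree 1 and the mode makes that degree carry a major triad, the tonic is Gb and the mode is major.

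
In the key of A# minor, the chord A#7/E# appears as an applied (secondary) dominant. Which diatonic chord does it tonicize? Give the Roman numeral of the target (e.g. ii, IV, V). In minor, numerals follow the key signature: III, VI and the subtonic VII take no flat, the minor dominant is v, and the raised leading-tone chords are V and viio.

The chord is a dominant seventh chord on A#.
A dominant resolves down a perfect fifth: A# → D#. In A# minor, D# is scale degree 4, i.e. iv.

iv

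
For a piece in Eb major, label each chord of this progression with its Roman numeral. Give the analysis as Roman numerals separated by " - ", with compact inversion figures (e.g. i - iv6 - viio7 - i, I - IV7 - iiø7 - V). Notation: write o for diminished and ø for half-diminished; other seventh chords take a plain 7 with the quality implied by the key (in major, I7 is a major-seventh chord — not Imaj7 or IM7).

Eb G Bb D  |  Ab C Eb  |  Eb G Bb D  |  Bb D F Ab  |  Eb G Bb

Eb-G-Bb-D: major seventh chord on Eb = scale degree 1 → I7.
Ab-C-Eb: root Ab is the subdominant; major triad there is IV.
Eb-G-Bb-D: major seventh chord on Eb = scale degree 1 → I7.
Bb-D-F-Ab has root Bb, degree 5 in Eb major, so V7.
Eb-G-Bb has root Eb, degree 1 in Eb major, so I.

I7 - IV - I7 - V7 - I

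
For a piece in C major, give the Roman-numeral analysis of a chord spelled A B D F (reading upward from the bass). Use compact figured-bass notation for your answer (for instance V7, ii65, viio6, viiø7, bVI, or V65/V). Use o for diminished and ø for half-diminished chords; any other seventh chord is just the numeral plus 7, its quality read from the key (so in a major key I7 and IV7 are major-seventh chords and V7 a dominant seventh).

viiø42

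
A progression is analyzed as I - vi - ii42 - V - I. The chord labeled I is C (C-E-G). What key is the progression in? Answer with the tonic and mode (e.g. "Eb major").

C major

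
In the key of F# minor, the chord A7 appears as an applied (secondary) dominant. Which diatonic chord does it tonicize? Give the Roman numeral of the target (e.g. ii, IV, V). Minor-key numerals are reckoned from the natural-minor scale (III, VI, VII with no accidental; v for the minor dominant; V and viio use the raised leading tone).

VI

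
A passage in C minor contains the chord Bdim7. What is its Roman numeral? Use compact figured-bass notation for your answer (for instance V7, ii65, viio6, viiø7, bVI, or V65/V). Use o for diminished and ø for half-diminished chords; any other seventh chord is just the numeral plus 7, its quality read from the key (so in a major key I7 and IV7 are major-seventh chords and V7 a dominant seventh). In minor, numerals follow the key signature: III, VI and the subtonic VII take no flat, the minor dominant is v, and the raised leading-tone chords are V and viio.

Stacked in thirds the chord is B-D-F-Ab: a fully diminished seventh chord on B.
B is scale degree 7 in C minor, and a fully diminished seventh chord on that degree is written viio7.

viio7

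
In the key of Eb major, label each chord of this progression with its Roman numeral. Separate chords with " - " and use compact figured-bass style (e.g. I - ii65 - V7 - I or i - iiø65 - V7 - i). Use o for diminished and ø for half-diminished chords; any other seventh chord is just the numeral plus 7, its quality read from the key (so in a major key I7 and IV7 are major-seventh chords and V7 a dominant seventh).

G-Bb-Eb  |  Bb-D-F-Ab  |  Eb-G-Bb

I6 - V7 - I

G-Bb-Eb has root Eb, degree 1 in Eb major, so I6.
Bb-D-F-Ab: root Bb is the dominant; dominant seventh chord there is V7.
Eb-G-Bb: root Eb is the tonic; major triad there is I.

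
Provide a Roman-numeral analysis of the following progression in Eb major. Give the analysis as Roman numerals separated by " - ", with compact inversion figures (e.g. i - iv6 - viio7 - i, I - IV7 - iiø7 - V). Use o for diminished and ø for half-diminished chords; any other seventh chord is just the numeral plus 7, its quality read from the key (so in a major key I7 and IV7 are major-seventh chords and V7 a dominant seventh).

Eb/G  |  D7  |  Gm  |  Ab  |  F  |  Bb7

I6 - V7/iii - iii - IV - V/V - V7

Eb/G: major triad on Eb = scale degree 1 → I6.
D7 is the secondary dominant of iii (dominant seventh chord on D): V7/iii.
Gm: minor triad on G = scale degree 3 → iii.
Ab: root Ab is the subdominant; major triad there is IV.
F: a major triad on F, the applied dominant of V → V/V.
Bb7 has root Bb, degree 5 in Eb major, so V7.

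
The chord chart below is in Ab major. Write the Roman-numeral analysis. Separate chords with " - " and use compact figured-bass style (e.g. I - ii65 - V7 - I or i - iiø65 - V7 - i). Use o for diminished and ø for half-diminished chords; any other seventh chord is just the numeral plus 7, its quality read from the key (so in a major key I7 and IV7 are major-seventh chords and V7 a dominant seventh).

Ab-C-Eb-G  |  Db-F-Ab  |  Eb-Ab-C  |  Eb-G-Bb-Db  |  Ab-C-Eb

I7 - IV - I64 - V7 - I

Ab-C-Eb-G: major seventh chord on Ab = scale degree 1 → I7.
Db-F-Ab has root Db, degree 4 in Ab major, so IV.
Eb-Ab-C: major triad on Ab = scale degree 1 → I64.
Eb-G-Bb-Db: root Eb is the dominant; dominant seventh chord there is V7.
Ab-C-Eb has root Ab, degree 1 in Ab major, so I.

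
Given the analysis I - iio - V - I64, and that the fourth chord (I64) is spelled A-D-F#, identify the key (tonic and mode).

The chord D/A is a major triad rooted on D; its label is I64.
If D is scale degree 1 and the mode makes that degree carry a major triad, the tonic is D and the mode is major.

D major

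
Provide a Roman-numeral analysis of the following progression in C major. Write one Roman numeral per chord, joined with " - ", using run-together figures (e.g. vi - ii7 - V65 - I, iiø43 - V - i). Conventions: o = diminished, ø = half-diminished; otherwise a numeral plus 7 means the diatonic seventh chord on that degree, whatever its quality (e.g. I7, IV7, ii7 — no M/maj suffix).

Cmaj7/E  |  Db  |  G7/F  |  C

Cmaj7/E has root C, degree 1 in C major, so I65.
Db: Db with this quality isn't in the key; a major triad on b2 is the Neapolitan chord, bII.
G7/F: root G is the dominant; dominant seventh chord there is V42.
C has root C, degree 1 in C major, so I.

I65 - bII - V42 - I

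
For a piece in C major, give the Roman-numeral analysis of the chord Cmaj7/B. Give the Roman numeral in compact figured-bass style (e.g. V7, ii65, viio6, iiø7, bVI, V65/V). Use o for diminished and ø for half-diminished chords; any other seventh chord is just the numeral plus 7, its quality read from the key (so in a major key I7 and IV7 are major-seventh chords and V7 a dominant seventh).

I42

The pitches C-E-G-B form a major seventh chord rooted on C.
In C major, C is the tonic; the diatonic major seventh chord there is I7.
With B in the bass the chord is in third inversion, so the figured bass is 42.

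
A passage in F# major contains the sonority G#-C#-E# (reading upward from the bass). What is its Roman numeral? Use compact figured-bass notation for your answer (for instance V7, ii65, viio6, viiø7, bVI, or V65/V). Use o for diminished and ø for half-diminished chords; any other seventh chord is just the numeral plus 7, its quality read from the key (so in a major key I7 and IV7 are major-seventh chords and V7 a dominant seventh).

V64

The pitches C#-E#-G# form a major triad rooted on C#.
In F# major, C# is the dominant; the diatonic major triad there is V.
With G# in the bass the chord is in second inversion, so the figured bass is 64.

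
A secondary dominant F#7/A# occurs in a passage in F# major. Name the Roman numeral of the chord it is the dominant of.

The chord is a dominant seventh chord on F#.
A dominant resolves down a perfect fifth: F# → B. In F# major, B is scale degree 4, i.e. IV.

IV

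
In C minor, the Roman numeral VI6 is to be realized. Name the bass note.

C

VI in C minor has root Ab; the chord is Ab-C-Eb.
The figure 6 means first inversion — the third is in the bass.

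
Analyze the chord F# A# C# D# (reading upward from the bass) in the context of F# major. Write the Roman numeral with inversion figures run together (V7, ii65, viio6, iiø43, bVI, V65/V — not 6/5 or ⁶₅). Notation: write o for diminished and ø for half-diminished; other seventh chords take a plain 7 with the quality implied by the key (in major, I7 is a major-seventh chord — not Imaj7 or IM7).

vi65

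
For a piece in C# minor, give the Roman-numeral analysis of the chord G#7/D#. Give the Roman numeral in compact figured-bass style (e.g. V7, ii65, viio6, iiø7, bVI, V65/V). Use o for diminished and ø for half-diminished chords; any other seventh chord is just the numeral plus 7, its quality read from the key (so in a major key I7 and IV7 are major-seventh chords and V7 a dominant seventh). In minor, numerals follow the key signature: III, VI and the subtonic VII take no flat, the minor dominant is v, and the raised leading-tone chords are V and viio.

V43

The pitches G#-B#-D#-F# form a dominant seventh chord rooted on G#.
In C# minor, G# is the dominant; the diatonic dominant seventh chord there is V7.
With D# in the bass the chord is in second inversion, so the figured bass is 43.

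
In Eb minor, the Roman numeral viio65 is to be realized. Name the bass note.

viio in Eb minor has root D; the chord is D-F-Ab-Cb.
The figure 65 means first inversion — the third is in the bass.

F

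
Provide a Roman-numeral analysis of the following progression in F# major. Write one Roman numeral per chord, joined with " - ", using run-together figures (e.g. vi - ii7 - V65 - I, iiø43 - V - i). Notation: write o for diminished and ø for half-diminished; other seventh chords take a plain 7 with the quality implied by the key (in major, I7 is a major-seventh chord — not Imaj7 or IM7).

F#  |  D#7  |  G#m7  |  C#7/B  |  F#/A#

F# has root F#, degree 1 in F# major, so I.
D#7: a dominant seventh chord on D#, the applied dominant of ii → V7/ii.
G#m7: minor seventh chord on G# = scale degree 2 → ii7.
C#7/B has root C#, degree 5 in F# major, so V42.
F#/A# has root F#, degree 1 in F# major, so I6.

I - V7/ii - ii7 - V42 - I6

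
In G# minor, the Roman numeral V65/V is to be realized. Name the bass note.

C##

The applied chord V65/V is rooted on A#: A#-C##-E#-G#.
The figure 65 means first inversion — the third is in the bass.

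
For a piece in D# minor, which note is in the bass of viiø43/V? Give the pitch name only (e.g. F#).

D#

The applied chord viiø43/V is rooted on G##: G##-B#-D#-F##.
The figure 43 means second inversion — the fifth is in the bass.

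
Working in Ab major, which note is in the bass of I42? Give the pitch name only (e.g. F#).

G

I in Ab major has root Ab; the chord is Ab-C-Eb-G.
The figure 42 means third inversion — the seventh is in the bass.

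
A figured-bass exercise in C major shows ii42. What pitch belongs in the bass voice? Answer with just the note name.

C

ii in C major has root D; the chord is D-F-A-C.
The figure 42 means third inversion — the seventh is in the bass.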